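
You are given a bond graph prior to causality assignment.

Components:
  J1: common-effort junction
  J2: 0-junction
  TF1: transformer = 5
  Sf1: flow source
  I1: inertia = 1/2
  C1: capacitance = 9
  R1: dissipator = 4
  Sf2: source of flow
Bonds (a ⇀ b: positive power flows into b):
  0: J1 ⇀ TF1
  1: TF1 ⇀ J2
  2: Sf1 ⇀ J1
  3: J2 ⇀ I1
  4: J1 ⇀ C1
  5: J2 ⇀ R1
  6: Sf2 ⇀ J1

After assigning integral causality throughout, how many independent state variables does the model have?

2  (C1, I1 all integral)

#2 stroke→Sf1  (Sf1 (Sf) sets flow on bond)
#6 stroke→Sf2  (Sf2 (Sf) sets flow on bond)
#3 stroke→I1  (prefer integral on I1)
#4 stroke→J1  (C1: C, integral causality)
#0 stroke→TF1  (0-jn J1 has e-setter on 4)
#1 stroke→J2  (TF1 one-in-one-out from 0)
#5 stroke→R1  (J2: bond 1 brought effort, rest push out)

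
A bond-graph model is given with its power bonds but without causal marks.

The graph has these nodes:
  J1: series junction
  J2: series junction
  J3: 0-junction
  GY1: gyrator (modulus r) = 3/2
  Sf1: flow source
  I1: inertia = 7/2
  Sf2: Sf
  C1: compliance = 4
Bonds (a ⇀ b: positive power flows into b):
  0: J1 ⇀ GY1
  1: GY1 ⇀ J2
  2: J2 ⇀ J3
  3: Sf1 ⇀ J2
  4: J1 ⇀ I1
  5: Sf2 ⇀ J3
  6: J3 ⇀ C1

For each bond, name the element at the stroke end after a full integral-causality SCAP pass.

β0 |J1
β1 |J2
β2 |J2
β3 |Sf1
β4 |I1
β5 |Sf2
β6 |J3

#3 stroke at Sf1  (Sf1 (Sf) sets flow on bond)
#5 stroke at Sf2  (source Sf2 imposes f)
#1 stroke at J2  (common-f at J2 fixed by 3)
#2 stroke at J2  (1-jn J2 has f-setter on 3)
#6 stroke at J3  (J3: last free bond brings effort in)
#0 stroke at J1  (GY1 both-in/both-out from 1)
#4 stroke at I1  (closing 1-jn rule on J1)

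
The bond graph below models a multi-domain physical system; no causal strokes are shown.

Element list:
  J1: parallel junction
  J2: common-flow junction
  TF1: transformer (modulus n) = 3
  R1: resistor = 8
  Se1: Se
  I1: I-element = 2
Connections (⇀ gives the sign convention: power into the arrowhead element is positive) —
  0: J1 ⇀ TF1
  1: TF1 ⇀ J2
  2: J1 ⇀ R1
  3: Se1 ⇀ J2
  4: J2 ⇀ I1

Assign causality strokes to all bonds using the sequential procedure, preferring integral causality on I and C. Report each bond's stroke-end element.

β3 |J2  (Se1 fixes effort; stroke away)
β4 |I1  (prefer integral on I1)
β1 |J2  (common-f at J2 fixed by 4)
β0 |TF1  (TF1 one-in-one-out from 1)
β2 |J1  (only one effort-in slot at J1)

β0 →TF1
β1 →J2
β2 →J1
β3 →J2
β4 →I1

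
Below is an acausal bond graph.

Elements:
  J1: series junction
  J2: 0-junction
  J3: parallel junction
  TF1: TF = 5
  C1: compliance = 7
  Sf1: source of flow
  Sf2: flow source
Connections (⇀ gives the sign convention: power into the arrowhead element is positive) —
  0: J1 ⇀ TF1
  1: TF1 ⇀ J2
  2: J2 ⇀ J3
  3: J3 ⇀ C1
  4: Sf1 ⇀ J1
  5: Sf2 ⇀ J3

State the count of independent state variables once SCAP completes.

#4 |Sf1  (Sf1 (Sf) sets flow on bond)
#5 |Sf2  (Sf2 (Sf) sets flow on bond)
#0 |J1  (J1: bond 4 brought flow, rest push out)
#1 |TF1  (TF TF1: opposite of bond 0)
#2 |J2  (only one effort-in slot at J2)
#3 |J3  (J3 needs exactly one e-in)

1  (C1 all integral)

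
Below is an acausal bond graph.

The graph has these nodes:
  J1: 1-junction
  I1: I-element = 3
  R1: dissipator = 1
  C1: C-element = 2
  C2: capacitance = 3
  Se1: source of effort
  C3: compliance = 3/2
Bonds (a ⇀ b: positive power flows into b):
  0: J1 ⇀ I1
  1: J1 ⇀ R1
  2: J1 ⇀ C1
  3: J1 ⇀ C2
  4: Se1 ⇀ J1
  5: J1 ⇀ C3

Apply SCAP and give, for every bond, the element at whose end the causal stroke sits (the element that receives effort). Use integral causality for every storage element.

bond 4 stroke→J1  (Se1 (Se) sets effort on bond)
bond 0 stroke→I1  (I1 integral (f out))
bond 1 stroke→J1  (J1 flow already set via bond 0)
bond 2 stroke→J1  (1-jn J1 has f-setter on 0)
bond 3 stroke→J1  (1-jn J1 has f-setter on 0)
bond 5 stroke→J1  (J1: bond 0 brought flow, rest push out)

bond 0 stroke at I1
bond 1 stroke at J1
bond 2 stroke at J1
bond 3 stroke at J1
bond 4 stroke at J1
bond 5 stroke at J1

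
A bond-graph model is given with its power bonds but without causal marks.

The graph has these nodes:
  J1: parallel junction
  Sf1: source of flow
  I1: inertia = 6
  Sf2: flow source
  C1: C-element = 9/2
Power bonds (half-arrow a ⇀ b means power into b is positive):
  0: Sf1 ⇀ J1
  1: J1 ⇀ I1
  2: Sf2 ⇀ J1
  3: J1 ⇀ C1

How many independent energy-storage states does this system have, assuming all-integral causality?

b0 stroke at Sf1  (Sf1: flow source, stroke at near end)
b2 stroke at Sf2  (source Sf2 imposes f)
b1 stroke at I1  (I1 outputs flow p/I1)
b3 stroke at J1  (closing 0-jn rule on J1)

2  (C1, I1 all integral)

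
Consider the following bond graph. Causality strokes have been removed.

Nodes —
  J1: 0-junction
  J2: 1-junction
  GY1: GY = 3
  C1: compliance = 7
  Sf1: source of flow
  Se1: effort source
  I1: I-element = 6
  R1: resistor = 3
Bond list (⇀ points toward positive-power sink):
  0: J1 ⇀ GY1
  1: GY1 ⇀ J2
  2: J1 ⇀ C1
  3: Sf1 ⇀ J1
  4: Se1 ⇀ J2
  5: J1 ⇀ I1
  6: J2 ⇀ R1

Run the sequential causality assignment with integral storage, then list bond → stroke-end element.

#3 stroke at Sf1  (Sf1: flow source, stroke at near end)
#4 stroke at J2  (Se1: effort source, stroke at far end)
#2 stroke at J1  (C1 integral (e out))
#0 stroke at GY1  (0-jn J1 has e-setter on 2)
#5 stroke at I1  (0-jn J1 has e-setter on 2)
#1 stroke at GY1  (GY GY1: same side as bond 0)
#6 stroke at J2  (J2: bond 1 brought flow, rest push out)

#0 stroke→GY1
#1 stroke→GY1
#2 stroke→J1
#3 stroke→Sf1
#4 stroke→J2
#5 stroke→I1
#6 stroke→J2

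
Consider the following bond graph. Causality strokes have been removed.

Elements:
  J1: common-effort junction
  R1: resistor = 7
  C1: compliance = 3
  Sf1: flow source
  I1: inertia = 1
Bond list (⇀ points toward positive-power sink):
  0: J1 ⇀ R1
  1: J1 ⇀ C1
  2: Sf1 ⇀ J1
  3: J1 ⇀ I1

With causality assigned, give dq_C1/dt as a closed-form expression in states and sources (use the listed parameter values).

dq_C1/dt = F_Sf1 - p_I1 - q_C1/21

b2 stroke→Sf1  (source Sf1 imposes f)
b1 stroke→J1  (C1 integral (e out))
b0 stroke→R1  (J1 effort already set via bond 1)
b3 stroke→I1  (J1 effort already set via bond 1)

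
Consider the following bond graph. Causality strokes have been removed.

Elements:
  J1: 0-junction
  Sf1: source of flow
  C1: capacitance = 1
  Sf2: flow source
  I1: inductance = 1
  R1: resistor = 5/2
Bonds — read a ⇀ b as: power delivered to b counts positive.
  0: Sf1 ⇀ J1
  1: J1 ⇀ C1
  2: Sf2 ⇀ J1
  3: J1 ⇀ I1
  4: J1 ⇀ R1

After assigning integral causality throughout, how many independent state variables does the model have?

2  (C1, I1 all integral)

bond 0 stroke at Sf1  (Sf1 fixes flow; stroke at Sf1)
bond 2 stroke at Sf2  (source Sf2 imposes f)
bond 1 stroke at J1  (C1 integral (e out))
bond 3 stroke at I1  (common-e at J1 fixed by 1)
bond 4 stroke at R1  (J1: bond 1 brought effort, rest push out)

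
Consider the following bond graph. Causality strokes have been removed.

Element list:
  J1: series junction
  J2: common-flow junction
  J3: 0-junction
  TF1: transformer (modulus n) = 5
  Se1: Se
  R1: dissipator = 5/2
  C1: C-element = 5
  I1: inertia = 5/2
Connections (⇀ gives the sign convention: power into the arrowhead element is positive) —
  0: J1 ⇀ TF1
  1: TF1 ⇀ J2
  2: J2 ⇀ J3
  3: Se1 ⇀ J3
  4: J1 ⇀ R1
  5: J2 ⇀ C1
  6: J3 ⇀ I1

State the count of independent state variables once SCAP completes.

#3 stroke→J3  (Se1: effort source, stroke at far end)
#2 stroke→J2  (common-e at J3 fixed by 3)
#6 stroke→I1  (0-jn J3 has e-setter on 3)
#5 stroke→J2  (C1 integral (e out))
#1 stroke→TF1  (J2 needs exactly one f-in)
#0 stroke→J1  (TF TF1: opposite of bond 1)
#4 stroke→R1  (only one flow-in slot at J1)

2  (C1, I1 all integral)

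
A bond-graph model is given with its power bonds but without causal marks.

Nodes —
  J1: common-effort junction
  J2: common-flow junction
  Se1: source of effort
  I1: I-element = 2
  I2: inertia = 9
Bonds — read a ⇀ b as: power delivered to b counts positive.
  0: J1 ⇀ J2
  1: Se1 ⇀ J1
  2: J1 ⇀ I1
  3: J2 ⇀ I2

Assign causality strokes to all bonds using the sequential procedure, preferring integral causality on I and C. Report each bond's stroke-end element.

bond 1 →J1  (Se1 (Se) sets effort on bond)
bond 0 →J2  (J1: bond 1 brought effort, rest push out)
bond 2 →I1  (J1: bond 1 brought effort, rest push out)
bond 3 →I2  (only one flow-in slot at J2)

#0 stroke→J2
#1 stroke→J1
#2 stroke→I1
#3 stroke→I2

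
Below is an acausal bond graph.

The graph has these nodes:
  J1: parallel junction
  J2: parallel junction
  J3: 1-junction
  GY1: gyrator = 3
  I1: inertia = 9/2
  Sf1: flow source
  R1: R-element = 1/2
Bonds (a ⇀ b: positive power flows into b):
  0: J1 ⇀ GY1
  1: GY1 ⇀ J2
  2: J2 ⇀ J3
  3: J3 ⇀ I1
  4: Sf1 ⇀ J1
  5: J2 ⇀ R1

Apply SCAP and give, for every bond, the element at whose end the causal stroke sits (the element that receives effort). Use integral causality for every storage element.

#4 →Sf1  (Sf1 fixes flow; stroke at Sf1)
#0 →J1  (J1 needs exactly one e-in)
#1 →J2  (through GY1, causality inverts; strokes same side of GY1)
#2 →J3  (J2 effort already set via bond 1)
#5 →R1  (J2 effort already set via bond 1)
#3 →I1  (J3: last free bond brings flow in)

#0 →J1
#1 →J2
#2 →J3
#3 →I1
#4 →Sf1
#5 →R1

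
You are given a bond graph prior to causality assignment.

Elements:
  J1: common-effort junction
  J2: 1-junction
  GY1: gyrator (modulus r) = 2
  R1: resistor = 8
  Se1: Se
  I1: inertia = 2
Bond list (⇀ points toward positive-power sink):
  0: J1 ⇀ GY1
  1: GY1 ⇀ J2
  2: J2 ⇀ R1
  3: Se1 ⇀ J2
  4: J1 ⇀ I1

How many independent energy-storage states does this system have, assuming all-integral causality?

bond 3 stroke→J2  (Se1 (Se) sets effort on bond)
bond 4 stroke→I1  (I1 integral (f out))
bond 0 stroke→J1  (closing 0-jn rule on J1)
bond 1 stroke→J2  (GY1: gyrator matches bond 0)
bond 2 stroke→R1  (closing 1-jn rule on J2)

1  (I1 all integral)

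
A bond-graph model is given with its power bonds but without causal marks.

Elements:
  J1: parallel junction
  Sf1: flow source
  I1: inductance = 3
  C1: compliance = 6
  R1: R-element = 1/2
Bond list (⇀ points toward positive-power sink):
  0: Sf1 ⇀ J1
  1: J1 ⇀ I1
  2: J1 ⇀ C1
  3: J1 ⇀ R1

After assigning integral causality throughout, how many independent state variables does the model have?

2  (C1, I1 all integral)

β0 stroke at Sf1  (source Sf1 imposes f)
β1 stroke at I1  (I1 integral (f out))
β2 stroke at J1  (C1: C, integral causality)
β3 stroke at R1  (J1 effort already set via bond 2)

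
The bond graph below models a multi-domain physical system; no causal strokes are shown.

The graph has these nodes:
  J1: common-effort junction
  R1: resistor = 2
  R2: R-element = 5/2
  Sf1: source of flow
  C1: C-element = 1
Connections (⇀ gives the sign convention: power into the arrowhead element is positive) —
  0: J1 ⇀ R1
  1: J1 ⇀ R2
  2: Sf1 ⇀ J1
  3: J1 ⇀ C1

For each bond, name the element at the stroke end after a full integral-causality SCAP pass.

#0 stroke→R1
#1 stroke→R2
#2 stroke→Sf1
#3 stroke→J1

β2 |Sf1  (Sf1 fixes flow; stroke at Sf1)
β3 |J1  (C1 integral (e out))
β0 |R1  (J1 effort already set via bond 3)
β1 |R2  (common-e at J1 fixed by 3)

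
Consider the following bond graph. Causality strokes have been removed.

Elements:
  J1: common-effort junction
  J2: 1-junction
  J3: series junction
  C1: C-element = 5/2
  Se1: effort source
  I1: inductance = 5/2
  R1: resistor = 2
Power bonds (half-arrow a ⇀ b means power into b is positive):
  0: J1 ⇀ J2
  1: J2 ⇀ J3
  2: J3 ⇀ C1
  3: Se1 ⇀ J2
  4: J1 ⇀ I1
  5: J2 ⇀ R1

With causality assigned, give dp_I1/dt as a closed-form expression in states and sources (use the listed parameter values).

dp_I1/dt = -E_Se1 - 4*p_I1/5 + 2*q_C1/5

bond 3 stroke→J2  (Se1 fixes effort; stroke away)
bond 2 stroke→J3  (prefer integral on C1)
bond 1 stroke→J2  (closing 1-jn rule on J3)
bond 4 stroke→I1  (prefer integral on I1)
bond 0 stroke→J1  (only one effort-in slot at J1)
bond 5 stroke→J2  (J2 flow already set via bond 0)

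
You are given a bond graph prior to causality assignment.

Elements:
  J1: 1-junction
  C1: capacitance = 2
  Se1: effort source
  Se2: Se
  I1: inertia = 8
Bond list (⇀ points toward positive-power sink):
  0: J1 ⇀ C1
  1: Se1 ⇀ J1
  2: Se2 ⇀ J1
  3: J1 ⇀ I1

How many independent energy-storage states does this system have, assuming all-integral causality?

β1 stroke at J1  (Se1: effort source, stroke at far end)
β2 stroke at J1  (Se2 (Se) sets effort on bond)
β0 stroke at J1  (C1 integral (e out))
β3 stroke at I1  (closing 1-jn rule on J1)

2  (C1, I1 all integral)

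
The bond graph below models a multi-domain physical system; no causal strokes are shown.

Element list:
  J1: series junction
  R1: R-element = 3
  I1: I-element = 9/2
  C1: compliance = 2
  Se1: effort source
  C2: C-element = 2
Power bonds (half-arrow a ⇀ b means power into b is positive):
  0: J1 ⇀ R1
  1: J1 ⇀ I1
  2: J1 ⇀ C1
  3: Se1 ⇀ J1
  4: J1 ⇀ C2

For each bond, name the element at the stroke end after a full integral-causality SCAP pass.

#0 stroke→J1
#1 stroke→I1
#2 stroke→J1
#3 stroke→J1
#4 stroke→J1

β3 →J1  (Se1: effort source, stroke at far end)
β1 →I1  (prefer integral on I1)
β0 →J1  (J1 flow already set via bond 1)
β2 →J1  (1-jn J1 has f-setter on 1)
β4 →J1  (J1 flow already set via bond 1)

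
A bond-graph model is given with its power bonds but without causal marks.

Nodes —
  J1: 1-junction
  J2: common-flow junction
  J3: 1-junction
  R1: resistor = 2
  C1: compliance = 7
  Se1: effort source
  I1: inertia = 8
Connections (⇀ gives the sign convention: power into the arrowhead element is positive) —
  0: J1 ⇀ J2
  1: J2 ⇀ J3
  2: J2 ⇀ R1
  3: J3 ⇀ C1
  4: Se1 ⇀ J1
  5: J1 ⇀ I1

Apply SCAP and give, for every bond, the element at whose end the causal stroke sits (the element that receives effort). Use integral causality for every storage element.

b4 →J1  (Se1 (Se) sets effort on bond)
b3 →J3  (C1 outputs effort q/C1)
b1 →J2  (J3: last free bond brings flow in)
b5 →I1  (I1: I, integral causality)
b0 →J1  (J1: bond 5 brought flow, rest push out)
b2 →J2  (J2: bond 0 brought flow, rest push out)

#0 stroke at J1
#1 stroke at J2
#2 stroke at J2
#3 stroke at J3
#4 stroke at J1
#5 stroke at I1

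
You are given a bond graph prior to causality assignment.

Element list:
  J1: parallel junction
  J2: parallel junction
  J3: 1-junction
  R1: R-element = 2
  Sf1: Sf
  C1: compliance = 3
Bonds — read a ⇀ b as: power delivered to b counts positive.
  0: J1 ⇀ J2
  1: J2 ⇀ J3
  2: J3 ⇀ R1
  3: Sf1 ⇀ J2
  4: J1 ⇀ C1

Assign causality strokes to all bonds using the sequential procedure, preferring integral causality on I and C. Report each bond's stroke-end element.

#0 |J2
#1 |J3
#2 |R1
#3 |Sf1
#4 |J1

bond 3 stroke at Sf1  (Sf1 (Sf) sets flow on bond)
bond 4 stroke at J1  (C1 outputs effort q/C1)
bond 0 stroke at J2  (J1 effort already set via bond 4)
bond 1 stroke at J3  (common-e at J2 fixed by 0)
bond 2 stroke at R1  (J3: last free bond brings flow in)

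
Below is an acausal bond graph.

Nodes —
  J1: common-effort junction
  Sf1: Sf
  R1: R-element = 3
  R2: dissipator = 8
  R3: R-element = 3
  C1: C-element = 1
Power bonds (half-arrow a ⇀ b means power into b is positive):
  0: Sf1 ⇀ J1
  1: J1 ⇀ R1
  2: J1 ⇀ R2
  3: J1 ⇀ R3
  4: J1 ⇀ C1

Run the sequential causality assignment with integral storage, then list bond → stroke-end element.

β0 stroke→Sf1
β1 stroke→R1
β2 stroke→R2
β3 stroke→R3
β4 stroke→J1

bond 0 →Sf1  (Sf1 fixes flow; stroke at Sf1)
bond 4 →J1  (C1: C, integral causality)
bond 1 →R1  (J1 effort already set via bond 4)
bond 2 →R2  (0-jn J1 has e-setter on 4)
bond 3 →R3  (0-jn J1 has e-setter on 4)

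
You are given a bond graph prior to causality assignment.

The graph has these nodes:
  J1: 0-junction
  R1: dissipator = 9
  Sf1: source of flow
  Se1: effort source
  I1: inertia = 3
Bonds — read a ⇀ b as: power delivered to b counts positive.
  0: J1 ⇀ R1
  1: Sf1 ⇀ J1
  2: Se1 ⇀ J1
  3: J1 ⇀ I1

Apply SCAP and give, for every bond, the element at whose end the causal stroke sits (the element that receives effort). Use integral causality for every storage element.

β1 stroke at Sf1  (Sf1 (Sf) sets flow on bond)
β2 stroke at J1  (Se1 fixes effort; stroke away)
β0 stroke at R1  (common-e at J1 fixed by 2)
β3 stroke at I1  (0-jn J1 has e-setter on 2)

β0 →R1
β1 →Sf1
β2 →J1
β3 →I1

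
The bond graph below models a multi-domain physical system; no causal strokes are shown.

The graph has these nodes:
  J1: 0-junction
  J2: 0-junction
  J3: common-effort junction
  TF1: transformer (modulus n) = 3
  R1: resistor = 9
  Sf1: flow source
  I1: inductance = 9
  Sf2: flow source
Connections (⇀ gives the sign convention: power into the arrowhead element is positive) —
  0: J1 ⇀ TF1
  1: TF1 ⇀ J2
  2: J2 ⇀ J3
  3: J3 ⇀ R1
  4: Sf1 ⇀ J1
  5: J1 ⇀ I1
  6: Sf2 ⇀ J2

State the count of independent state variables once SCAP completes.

b4 stroke→Sf1  (source Sf1 imposes f)
b6 stroke→Sf2  (Sf2: flow source, stroke at near end)
b5 stroke→I1  (I1 integral (f out))
b0 stroke→J1  (J1: last free bond brings effort in)
b1 stroke→TF1  (TF TF1: opposite of bond 0)
b2 stroke→J2  (closing 0-jn rule on J2)
b3 stroke→J3  (J3 needs exactly one e-in)

1  (I1 all integral)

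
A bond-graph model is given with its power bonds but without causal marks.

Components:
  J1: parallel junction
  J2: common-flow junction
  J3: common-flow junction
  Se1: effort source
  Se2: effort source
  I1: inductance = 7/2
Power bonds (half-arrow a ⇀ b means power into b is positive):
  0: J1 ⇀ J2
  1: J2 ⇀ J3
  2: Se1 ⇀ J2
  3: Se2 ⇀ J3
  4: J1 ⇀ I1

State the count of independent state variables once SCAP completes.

#2 →J2  (Se1 fixes effort; stroke away)
#3 →J3  (source Se2 imposes e)
#1 →J2  (J3 needs exactly one f-in)
#0 →J1  (J2: last free bond brings flow in)
#4 →I1  (0-jn J1 has e-setter on 0)

1  (I1 all integral)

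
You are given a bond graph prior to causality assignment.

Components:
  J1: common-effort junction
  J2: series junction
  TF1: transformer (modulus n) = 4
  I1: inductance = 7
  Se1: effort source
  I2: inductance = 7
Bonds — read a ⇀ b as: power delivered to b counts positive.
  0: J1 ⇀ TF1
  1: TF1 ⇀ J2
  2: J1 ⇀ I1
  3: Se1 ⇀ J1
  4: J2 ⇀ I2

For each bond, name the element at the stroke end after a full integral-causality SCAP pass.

b0 stroke at TF1
b1 stroke at J2
b2 stroke at I1
b3 stroke at J1
b4 stroke at I2

bond 3 stroke at J1  (Se1: effort source, stroke at far end)
bond 0 stroke at TF1  (common-e at J1 fixed by 3)
bond 2 stroke at I1  (J1 effort already set via bond 3)
bond 1 stroke at J2  (TF1: transformer flips bond 0)
bond 4 stroke at I2  (closing 1-jn rule on J2)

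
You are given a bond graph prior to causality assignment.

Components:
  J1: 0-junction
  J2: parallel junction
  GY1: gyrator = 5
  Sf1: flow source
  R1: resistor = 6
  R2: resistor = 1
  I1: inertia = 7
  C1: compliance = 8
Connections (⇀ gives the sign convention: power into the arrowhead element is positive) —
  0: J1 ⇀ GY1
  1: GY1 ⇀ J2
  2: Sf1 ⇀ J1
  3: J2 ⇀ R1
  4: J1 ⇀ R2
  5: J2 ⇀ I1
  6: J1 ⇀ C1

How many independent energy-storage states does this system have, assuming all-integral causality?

2  (C1, I1 all integral)

#2 |Sf1  (Sf1 (Sf) sets flow on bond)
#5 |I1  (I1 outputs flow p/I1)
#6 |J1  (C1 integral (e out))
#0 |GY1  (J1 effort already set via bond 6)
#4 |R2  (J1 effort already set via bond 6)
#1 |GY1  (GY1 both-in/both-out from 0)
#3 |J2  (J2 needs exactly one e-in)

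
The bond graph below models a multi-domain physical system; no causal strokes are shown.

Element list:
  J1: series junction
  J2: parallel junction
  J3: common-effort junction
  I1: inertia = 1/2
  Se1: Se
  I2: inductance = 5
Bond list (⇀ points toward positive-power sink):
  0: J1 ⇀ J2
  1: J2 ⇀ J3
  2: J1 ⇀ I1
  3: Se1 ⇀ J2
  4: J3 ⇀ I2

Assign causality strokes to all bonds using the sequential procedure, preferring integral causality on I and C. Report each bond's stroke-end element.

bond 0 stroke at J1
bond 1 stroke at J3
bond 2 stroke at I1
bond 3 stroke at J2
bond 4 stroke at I2

β3 |J2  (Se1: effort source, stroke at far end)
β0 |J1  (J2: bond 3 brought effort, rest push out)
β1 |J3  (J2: bond 3 brought effort, rest push out)
β4 |I2  (J3 effort already set via bond 1)
β2 |I1  (only one flow-in slot at J1)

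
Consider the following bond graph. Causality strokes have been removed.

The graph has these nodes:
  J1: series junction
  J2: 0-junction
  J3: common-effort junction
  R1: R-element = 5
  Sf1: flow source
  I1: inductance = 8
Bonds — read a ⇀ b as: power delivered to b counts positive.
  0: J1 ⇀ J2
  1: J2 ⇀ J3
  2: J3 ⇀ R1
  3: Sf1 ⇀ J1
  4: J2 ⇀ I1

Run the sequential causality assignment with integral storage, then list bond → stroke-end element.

b0 |J1
b1 |J2
b2 |J3
b3 |Sf1
b4 |I1

β3 →Sf1  (Sf1 fixes flow; stroke at Sf1)
β0 →J1  (common-f at J1 fixed by 3)
β4 →I1  (I1 outputs flow p/I1)
β1 →J2  (only one effort-in slot at J2)
β2 →J3  (closing 0-jn rule on J3)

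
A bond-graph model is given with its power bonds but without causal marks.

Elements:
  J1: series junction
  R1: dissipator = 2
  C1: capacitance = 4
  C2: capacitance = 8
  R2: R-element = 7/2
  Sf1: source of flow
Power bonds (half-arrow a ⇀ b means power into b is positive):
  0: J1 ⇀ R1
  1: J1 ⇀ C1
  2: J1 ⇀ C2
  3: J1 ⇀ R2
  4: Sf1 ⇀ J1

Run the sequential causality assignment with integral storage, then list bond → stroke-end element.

bond 4 stroke at Sf1  (source Sf1 imposes f)
bond 0 stroke at J1  (1-jn J1 has f-setter on 4)
bond 1 stroke at J1  (1-jn J1 has f-setter on 4)
bond 2 stroke at J1  (1-jn J1 has f-setter on 4)
bond 3 stroke at J1  (common-f at J1 fixed by 4)

b0 stroke→J1
b1 stroke→J1
b2 stroke→J1
b3 stroke→J1
b4 stroke→Sf1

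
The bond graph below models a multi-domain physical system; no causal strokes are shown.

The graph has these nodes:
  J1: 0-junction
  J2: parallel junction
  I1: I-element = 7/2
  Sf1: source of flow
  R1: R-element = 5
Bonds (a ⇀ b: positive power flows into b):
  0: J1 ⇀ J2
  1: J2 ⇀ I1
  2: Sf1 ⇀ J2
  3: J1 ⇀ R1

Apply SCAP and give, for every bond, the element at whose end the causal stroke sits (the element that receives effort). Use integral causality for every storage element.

b0 →J2
b1 →I1
b2 →Sf1
b3 →J1

#2 →Sf1  (Sf1: flow source, stroke at near end)
#1 →I1  (I1: I, integral causality)
#0 →J2  (J2: last free bond brings effort in)
#3 →J1  (J1 needs exactly one e-in)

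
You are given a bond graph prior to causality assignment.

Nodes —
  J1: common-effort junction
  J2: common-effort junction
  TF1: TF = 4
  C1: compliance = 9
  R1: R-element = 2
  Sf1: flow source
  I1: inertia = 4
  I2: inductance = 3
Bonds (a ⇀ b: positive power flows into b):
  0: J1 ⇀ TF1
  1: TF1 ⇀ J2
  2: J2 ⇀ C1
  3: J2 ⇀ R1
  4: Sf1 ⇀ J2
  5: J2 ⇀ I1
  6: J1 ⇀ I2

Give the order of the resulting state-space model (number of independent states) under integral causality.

#4 |Sf1  (Sf1 (Sf) sets flow on bond)
#2 |J2  (C1: C, integral causality)
#1 |TF1  (J2: bond 2 brought effort, rest push out)
#3 |R1  (J2: bond 2 brought effort, rest push out)
#5 |I1  (J2 effort already set via bond 2)
#0 |J1  (TF TF1: opposite of bond 1)
#6 |I2  (0-jn J1 has e-setter on 0)

3  (C1, I1, I2 all integral)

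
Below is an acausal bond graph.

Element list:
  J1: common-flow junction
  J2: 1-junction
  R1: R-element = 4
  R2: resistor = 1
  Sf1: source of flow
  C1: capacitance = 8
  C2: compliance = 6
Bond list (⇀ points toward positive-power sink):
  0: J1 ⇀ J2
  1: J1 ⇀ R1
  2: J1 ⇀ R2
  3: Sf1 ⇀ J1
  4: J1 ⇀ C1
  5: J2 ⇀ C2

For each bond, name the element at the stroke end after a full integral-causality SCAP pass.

bond 3 |Sf1  (Sf1: flow source, stroke at near end)
bond 0 |J1  (common-f at J1 fixed by 3)
bond 1 |J1  (common-f at J1 fixed by 3)
bond 2 |J1  (J1 flow already set via bond 3)
bond 4 |J1  (J1: bond 3 brought flow, rest push out)
bond 5 |J2  (J2: bond 0 brought flow, rest push out)

#0 stroke→J1
#1 stroke→J1
#2 stroke→J1
#3 stroke→Sf1
#4 stroke→J1
#5 stroke→J2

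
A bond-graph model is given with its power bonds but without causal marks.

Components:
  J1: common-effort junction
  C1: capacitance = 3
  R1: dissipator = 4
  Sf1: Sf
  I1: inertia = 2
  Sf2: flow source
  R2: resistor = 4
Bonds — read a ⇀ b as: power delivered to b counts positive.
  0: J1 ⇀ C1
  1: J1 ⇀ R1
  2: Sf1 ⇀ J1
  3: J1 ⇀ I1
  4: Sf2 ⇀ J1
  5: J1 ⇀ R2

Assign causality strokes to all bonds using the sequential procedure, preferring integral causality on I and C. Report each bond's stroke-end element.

b2 stroke at Sf1  (Sf1: flow source, stroke at near end)
b4 stroke at Sf2  (Sf2 fixes flow; stroke at Sf2)
b0 stroke at J1  (C1 outputs effort q/C1)
b1 stroke at R1  (0-jn J1 has e-setter on 0)
b3 stroke at I1  (J1 effort already set via bond 0)
b5 stroke at R2  (0-jn J1 has e-setter on 0)

bond 0 stroke at J1
bond 1 stroke at R1
bond 2 stroke at Sf1
bond 3 stroke at I1
bond 4 stroke at Sf2
bond 5 stroke at R2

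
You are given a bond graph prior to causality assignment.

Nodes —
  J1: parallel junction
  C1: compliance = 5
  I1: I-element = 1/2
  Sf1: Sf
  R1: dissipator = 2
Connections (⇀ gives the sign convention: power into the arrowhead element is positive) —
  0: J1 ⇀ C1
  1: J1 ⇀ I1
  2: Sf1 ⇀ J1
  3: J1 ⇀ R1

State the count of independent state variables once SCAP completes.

#2 stroke→Sf1  (Sf1 (Sf) sets flow on bond)
#0 stroke→J1  (C1: C, integral causality)
#1 stroke→I1  (0-jn J1 has e-setter on 0)
#3 stroke→R1  (common-e at J1 fixed by 0)

2  (C1, I1 all integral)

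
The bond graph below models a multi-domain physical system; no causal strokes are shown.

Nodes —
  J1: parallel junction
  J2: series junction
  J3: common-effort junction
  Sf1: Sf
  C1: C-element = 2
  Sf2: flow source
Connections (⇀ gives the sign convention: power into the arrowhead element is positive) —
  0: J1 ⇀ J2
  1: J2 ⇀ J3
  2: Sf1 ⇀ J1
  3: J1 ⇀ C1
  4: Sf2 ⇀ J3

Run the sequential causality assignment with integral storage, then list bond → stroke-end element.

β2 |Sf1  (Sf1 (Sf) sets flow on bond)
β4 |Sf2  (Sf2 (Sf) sets flow on bond)
β1 |J3  (J3 needs exactly one e-in)
β0 |J2  (J2 flow already set via bond 1)
β3 |J1  (J1: last free bond brings effort in)

β0 stroke at J2
β1 stroke at J3
β2 stroke at Sf1
β3 stroke at J1
β4 stroke at Sf2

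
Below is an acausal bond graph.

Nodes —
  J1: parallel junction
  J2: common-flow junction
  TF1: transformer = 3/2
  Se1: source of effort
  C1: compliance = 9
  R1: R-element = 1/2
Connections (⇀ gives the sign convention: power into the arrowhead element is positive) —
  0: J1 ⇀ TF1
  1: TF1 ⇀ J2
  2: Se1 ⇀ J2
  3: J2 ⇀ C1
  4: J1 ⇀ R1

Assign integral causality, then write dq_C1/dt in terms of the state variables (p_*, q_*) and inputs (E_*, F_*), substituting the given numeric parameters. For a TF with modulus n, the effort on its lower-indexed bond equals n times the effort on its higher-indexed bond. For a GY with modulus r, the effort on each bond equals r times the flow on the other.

dq_C1/dt = 9*E_Se1/2 - q_C1/2

b2 →J2  (source Se1 imposes e)
b3 →J2  (C1 integral (e out))
b1 →TF1  (closing 1-jn rule on J2)
b0 →J1  (TF1 one-in-one-out from 1)
b4 →R1  (common-e at J1 fixed by 0)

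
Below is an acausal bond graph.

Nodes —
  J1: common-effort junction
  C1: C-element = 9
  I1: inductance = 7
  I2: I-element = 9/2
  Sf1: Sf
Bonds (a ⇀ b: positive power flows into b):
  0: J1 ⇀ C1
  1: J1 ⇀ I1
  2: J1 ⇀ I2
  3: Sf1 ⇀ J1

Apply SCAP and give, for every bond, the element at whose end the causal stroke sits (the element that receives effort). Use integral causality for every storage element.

bond 3 stroke at Sf1  (Sf1 fixes flow; stroke at Sf1)
bond 0 stroke at J1  (C1: C, integral causality)
bond 1 stroke at I1  (common-e at J1 fixed by 0)
bond 2 stroke at I2  (common-e at J1 fixed by 0)

bond 0 |J1
bond 1 |I1
bond 2 |I2
bond 3 |Sf1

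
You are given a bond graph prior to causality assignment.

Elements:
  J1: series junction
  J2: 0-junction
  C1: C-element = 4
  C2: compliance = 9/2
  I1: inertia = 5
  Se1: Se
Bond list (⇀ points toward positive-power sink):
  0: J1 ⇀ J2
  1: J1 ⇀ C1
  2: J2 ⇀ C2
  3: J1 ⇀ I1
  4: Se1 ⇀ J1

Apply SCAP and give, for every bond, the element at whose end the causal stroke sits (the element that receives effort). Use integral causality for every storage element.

#0 stroke→J1
#1 stroke→J1
#2 stroke→J2
#3 stroke→I1
#4 stroke→J1

#4 |J1  (Se1 fixes effort; stroke away)
#1 |J1  (C1: C, integral causality)
#2 |J2  (prefer integral on C2)
#0 |J1  (0-jn J2 has e-setter on 2)
#3 |I1  (only one flow-in slot at J1)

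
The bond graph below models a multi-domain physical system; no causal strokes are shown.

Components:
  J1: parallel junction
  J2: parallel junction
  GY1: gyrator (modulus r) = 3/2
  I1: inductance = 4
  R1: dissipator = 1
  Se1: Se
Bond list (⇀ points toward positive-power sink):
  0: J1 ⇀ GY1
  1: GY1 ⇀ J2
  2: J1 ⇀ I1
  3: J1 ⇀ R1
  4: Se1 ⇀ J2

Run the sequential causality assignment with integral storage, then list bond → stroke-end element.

#4 →J2  (Se1 fixes effort; stroke away)
#1 →GY1  (common-e at J2 fixed by 4)
#0 →GY1  (through GY1, causality inverts; strokes same side of GY1)
#2 →I1  (prefer integral on I1)
#3 →J1  (closing 0-jn rule on J1)

b0 stroke at GY1
b1 stroke at GY1
b2 stroke at I1
b3 stroke at J1
b4 stroke at J2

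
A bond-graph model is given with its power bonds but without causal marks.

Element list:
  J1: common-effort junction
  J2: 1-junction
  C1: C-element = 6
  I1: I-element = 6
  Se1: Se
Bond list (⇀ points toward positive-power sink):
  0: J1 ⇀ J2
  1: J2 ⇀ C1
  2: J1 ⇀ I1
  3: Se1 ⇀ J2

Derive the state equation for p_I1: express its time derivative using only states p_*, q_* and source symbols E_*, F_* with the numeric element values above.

bond 3 |J2  (Se1: effort source, stroke at far end)
bond 1 |J2  (C1 integral (e out))
bond 0 |J1  (only one flow-in slot at J2)
bond 2 |I1  (common-e at J1 fixed by 0)

dp_I1/dt = -E_Se1 + q_C1/6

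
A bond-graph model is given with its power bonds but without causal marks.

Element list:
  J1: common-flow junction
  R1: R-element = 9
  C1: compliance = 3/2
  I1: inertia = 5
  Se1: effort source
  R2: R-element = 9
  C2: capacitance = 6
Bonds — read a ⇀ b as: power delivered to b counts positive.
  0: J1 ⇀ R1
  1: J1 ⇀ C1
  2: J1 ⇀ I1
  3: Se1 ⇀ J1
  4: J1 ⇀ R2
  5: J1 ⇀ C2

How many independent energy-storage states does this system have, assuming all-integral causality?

3  (C1, C2, I1 all integral)

bond 3 stroke at J1  (Se1: effort source, stroke at far end)
bond 1 stroke at J1  (C1 integral (e out))
bond 2 stroke at I1  (I1 integral (f out))
bond 0 stroke at J1  (common-f at J1 fixed by 2)
bond 4 stroke at J1  (1-jn J1 has f-setter on 2)
bond 5 stroke at J1  (common-f at J1 fixed by 2)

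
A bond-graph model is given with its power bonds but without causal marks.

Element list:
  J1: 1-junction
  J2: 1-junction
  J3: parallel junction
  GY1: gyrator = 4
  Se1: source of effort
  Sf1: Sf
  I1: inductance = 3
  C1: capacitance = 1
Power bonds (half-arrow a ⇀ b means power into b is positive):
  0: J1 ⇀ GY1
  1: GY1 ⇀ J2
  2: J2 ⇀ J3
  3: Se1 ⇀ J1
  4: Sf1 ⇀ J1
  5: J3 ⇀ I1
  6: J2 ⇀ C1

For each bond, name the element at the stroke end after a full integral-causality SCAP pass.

bond 3 →J1  (Se1 fixes effort; stroke away)
bond 4 →Sf1  (source Sf1 imposes f)
bond 0 →J1  (J1: bond 4 brought flow, rest push out)
bond 1 →J2  (through GY1, causality inverts; strokes same side of GY1)
bond 5 →I1  (I1 outputs flow p/I1)
bond 2 →J3  (J3 needs exactly one e-in)
bond 6 →J2  (J2: bond 2 brought flow, rest push out)

β0 stroke→J1
β1 stroke→J2
β2 stroke→J3
β3 stroke→J1
β4 stroke→Sf1
β5 stroke→I1
β6 stroke→J2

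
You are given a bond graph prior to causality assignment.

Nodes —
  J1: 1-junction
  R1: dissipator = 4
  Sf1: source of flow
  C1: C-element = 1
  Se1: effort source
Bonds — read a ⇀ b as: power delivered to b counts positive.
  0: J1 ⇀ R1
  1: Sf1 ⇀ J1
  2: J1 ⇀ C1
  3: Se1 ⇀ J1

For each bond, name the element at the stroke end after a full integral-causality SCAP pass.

β1 |Sf1  (Sf1: flow source, stroke at near end)
β3 |J1  (Se1: effort source, stroke at far end)
β0 |J1  (1-jn J1 has f-setter on 1)
β2 |J1  (J1: bond 1 brought flow, rest push out)

β0 →J1
β1 →Sf1
β2 →J1
β3 →J1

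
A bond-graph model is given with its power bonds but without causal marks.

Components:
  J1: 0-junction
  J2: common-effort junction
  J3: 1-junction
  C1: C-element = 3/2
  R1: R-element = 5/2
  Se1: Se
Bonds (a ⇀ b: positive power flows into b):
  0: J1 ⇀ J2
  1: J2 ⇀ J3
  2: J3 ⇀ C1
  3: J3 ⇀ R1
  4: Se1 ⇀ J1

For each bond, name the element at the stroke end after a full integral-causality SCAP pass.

β0 stroke→J2
β1 stroke→J3
β2 stroke→J3
β3 stroke→R1
β4 stroke→J1

b4 stroke at J1  (source Se1 imposes e)
b0 stroke at J2  (common-e at J1 fixed by 4)
b1 stroke at J3  (J2 effort already set via bond 0)
b2 stroke at J3  (C1: C, integral causality)
b3 stroke at R1  (J3: last free bond brings flow in)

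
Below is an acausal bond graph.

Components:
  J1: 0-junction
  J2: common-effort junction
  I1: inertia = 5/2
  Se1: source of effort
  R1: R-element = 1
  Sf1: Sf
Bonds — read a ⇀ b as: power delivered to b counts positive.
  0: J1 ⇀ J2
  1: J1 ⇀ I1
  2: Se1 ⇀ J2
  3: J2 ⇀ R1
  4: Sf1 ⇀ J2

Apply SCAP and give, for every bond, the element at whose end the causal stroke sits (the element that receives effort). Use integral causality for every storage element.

bond 0 →J1
bond 1 →I1
bond 2 →J2
bond 3 →R1
bond 4 →Sf1

b2 |J2  (Se1: effort source, stroke at far end)
b4 |Sf1  (Sf1 fixes flow; stroke at Sf1)
b0 |J1  (common-e at J2 fixed by 2)
b3 |R1  (J2 effort already set via bond 2)
b1 |I1  (0-jn J1 has e-setter on 0)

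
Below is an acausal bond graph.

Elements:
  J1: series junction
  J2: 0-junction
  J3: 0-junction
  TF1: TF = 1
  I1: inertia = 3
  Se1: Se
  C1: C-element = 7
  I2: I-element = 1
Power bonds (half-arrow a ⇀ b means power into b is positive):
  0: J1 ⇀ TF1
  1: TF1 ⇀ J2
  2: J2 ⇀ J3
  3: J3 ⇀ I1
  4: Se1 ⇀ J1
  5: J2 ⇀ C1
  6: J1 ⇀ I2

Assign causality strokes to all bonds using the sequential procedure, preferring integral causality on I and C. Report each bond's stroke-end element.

bond 4 stroke at J1  (Se1 (Se) sets effort on bond)
bond 3 stroke at I1  (I1 integral (f out))
bond 2 stroke at J3  (J3 needs exactly one e-in)
bond 5 stroke at J2  (C1 outputs effort q/C1)
bond 1 stroke at TF1  (J2 effort already set via bond 5)
bond 0 stroke at J1  (through TF1, causality passes straight; one stroke at TF1)
bond 6 stroke at I2  (only one flow-in slot at J1)

#0 |J1
#1 |TF1
#2 |J3
#3 |I1
#4 |J1
#5 |J2
#6 |I2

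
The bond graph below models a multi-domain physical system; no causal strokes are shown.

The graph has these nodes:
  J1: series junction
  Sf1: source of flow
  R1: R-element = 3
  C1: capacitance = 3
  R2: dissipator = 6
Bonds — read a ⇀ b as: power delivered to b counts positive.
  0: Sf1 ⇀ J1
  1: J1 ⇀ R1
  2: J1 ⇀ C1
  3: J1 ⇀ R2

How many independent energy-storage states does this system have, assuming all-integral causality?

1  (C1 all integral)

b0 |Sf1  (Sf1 (Sf) sets flow on bond)
b1 |J1  (common-f at J1 fixed by 0)
b2 |J1  (J1 flow already set via bond 0)
b3 |J1  (J1 flow already set via bond 0)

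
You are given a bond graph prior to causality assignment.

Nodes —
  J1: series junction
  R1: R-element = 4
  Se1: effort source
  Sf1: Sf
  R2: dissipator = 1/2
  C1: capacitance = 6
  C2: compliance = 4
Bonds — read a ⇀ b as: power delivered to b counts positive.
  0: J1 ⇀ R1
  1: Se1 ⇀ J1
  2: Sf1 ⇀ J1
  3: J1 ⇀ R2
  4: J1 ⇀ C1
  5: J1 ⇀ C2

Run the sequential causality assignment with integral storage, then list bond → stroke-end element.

bond 0 |J1
bond 1 |J1
bond 2 |Sf1
bond 3 |J1
bond 4 |J1
bond 5 |J1

β1 stroke at J1  (Se1 (Se) sets effort on bond)
β2 stroke at Sf1  (Sf1: flow source, stroke at near end)
β0 stroke at J1  (J1 flow already set via bond 2)
β3 stroke at J1  (common-f at J1 fixed by 2)
β4 stroke at J1  (1-jn J1 has f-setter on 2)
β5 stroke at J1  (common-f at J1 fixed by 2)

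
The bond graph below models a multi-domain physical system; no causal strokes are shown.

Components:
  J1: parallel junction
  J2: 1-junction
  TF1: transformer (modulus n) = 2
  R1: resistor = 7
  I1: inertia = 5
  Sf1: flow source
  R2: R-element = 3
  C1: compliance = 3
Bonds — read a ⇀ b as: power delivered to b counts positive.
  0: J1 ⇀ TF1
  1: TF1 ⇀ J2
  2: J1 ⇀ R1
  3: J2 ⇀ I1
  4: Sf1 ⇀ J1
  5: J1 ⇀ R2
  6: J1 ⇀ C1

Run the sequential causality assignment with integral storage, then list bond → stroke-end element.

bond 0 |TF1
bond 1 |J2
bond 2 |R1
bond 3 |I1
bond 4 |Sf1
bond 5 |R2
bond 6 |J1

β4 →Sf1  (Sf1: flow source, stroke at near end)
β3 →I1  (I1 outputs flow p/I1)
β1 →J2  (J2: bond 3 brought flow, rest push out)
β0 →TF1  (TF TF1: opposite of bond 1)
β6 →J1  (C1 integral (e out))
β2 →R1  (common-e at J1 fixed by 6)
β5 →R2  (J1: bond 6 brought effort, rest push out)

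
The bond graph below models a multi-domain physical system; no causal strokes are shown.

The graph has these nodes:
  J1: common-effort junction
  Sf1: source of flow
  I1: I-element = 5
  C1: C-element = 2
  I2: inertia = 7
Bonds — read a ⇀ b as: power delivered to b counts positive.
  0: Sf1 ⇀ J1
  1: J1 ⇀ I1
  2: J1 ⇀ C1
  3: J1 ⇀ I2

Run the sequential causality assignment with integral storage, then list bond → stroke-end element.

#0 stroke→Sf1
#1 stroke→I1
#2 stroke→J1
#3 stroke→I2

#0 stroke at Sf1  (source Sf1 imposes f)
#1 stroke at I1  (I1 outputs flow p/I1)
#2 stroke at J1  (C1: C, integral causality)
#3 stroke at I2  (0-jn J1 has e-setter on 2)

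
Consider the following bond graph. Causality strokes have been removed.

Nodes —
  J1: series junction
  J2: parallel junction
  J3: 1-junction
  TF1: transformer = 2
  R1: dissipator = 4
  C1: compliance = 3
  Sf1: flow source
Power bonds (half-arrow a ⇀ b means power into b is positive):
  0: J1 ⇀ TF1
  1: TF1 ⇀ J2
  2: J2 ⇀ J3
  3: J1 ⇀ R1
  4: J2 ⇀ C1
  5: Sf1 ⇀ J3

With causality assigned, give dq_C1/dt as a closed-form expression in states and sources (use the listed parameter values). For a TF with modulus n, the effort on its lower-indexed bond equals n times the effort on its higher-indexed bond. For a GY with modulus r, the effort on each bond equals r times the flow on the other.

bond 5 →Sf1  (Sf1: flow source, stroke at near end)
bond 2 →J3  (common-f at J3 fixed by 5)
bond 4 →J2  (prefer integral on C1)
bond 1 →TF1  (J2 effort already set via bond 4)
bond 0 →J1  (TF TF1: opposite of bond 1)
bond 3 →R1  (J1: last free bond brings flow in)

dq_C1/dt = -F_Sf1 - q_C1/3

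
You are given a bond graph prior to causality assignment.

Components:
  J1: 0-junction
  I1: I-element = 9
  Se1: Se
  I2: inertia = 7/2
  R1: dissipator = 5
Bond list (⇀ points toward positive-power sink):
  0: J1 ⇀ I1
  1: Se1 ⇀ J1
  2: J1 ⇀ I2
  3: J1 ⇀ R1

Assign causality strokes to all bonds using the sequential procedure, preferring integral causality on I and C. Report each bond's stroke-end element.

β0 stroke at I1
β1 stroke at J1
β2 stroke at I2
β3 stroke at R1

β1 stroke at J1  (source Se1 imposes e)
β0 stroke at I1  (0-jn J1 has e-setter on 1)
β2 stroke at I2  (J1 effort already set via bond 1)
β3 stroke at R1  (common-e at J1 fixed by 1)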